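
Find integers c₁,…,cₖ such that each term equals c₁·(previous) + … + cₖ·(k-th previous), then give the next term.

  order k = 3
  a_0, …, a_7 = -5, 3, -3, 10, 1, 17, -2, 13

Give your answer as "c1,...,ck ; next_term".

  a_3 = 1·-3 + 1·3 + -2·-5 = 10
  a_4 = 1·10 + 1·-3 + -2·3 = 1
  a_5 = 1·1 + 1·10 + -2·-3 = 17
  a_6 = 1·17 + 1·1 + -2·10 = -2
  a_7 = 1·-2 + 1·17 + -2·1 = 13
  a_8 = 1·13 + 1·-2 + -2·17 = -23

1,1,-2 ; -23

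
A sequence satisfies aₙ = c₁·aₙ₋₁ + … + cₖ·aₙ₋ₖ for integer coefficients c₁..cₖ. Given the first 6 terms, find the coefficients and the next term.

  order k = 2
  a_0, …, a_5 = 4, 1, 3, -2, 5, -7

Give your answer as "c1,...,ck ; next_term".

  a_2 = -1·1 + 1·4 = 3
  a_3 = -1·3 + 1·1 = -2
  a_4 = -1·-2 + 1·3 = 5
  a_5 = -1·5 + 1·-2 = -7
  a_6 = -1·-7 + 1·5 = 12

-1,1 ; 12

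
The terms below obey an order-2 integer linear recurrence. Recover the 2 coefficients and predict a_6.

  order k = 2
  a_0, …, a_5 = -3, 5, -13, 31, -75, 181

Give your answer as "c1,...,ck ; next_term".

-2,1 ; -437

  a_2 = -2·5 + 1·-3 = -13
  a_3 = -2·-13 + 1·5 = 31
  a_4 = -2·31 + 1·-13 = -75
  a_5 = -2·-75 + 1·31 = 181
  a_6 = -2·181 + 1·-75 = -437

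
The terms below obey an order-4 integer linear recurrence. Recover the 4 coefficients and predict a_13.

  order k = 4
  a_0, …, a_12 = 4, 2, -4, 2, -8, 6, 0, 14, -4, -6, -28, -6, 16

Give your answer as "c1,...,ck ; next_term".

  a_4 = 0·2 + 0·-4 + -2·2 + -1·4 = -8
  a_5 = 0·-8 + 0·2 + -2·-4 + -1·2 = 6
  a_6 = 0·6 + 0·-8 + -2·2 + -1·-4 = 0
  a_7 = 0·0 + 0·6 + -2·-8 + -1·2 = 14
  a_8 = 0·14 + 0·0 + -2·6 + -1·-8 = -4
  a_9 = 0·-4 + 0·14 + -2·0 + -1·6 = -6
  a_10 = 0·-6 + 0·-4 + -2·14 + -1·0 = -28
  a_11 = 0·-28 + 0·-6 + -2·-4 + -1·14 = -6
  a_12 = 0·-6 + 0·-28 + -2·-6 + -1·-4 = 16
  a_13 = 0·16 + 0·-6 + -2·-28 + -1·-6 = 62

0,0,-2,-1 ; 62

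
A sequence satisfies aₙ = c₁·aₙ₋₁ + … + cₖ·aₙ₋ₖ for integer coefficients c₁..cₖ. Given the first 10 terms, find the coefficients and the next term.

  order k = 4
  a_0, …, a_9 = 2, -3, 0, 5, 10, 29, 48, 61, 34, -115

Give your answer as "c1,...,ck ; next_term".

  a_4 = 2·5 + 0·0 + -2·-3 + -3·2 = 10
  a_5 = 2·10 + 0·5 + -2·0 + -3·-3 = 29
  a_6 = 2·29 + 0·10 + -2·5 + -3·0 = 48
  a_7 = 2·48 + 0·29 + -2·10 + -3·5 = 61
  a_8 = 2·61 + 0·48 + -2·29 + -3·10 = 34
  a_9 = 2·34 + 0·61 + -2·48 + -3·29 = -115
  a_10 = 2·-115 + 0·34 + -2·61 + -3·48 = -496

2,0,-2,-3 ; -496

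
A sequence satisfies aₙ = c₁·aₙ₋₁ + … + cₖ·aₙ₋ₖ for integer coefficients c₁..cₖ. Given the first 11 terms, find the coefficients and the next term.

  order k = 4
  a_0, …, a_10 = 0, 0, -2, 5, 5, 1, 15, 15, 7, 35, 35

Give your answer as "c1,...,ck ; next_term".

  a_4 = 1·5 + 0·-2 + 2·0 + -2·0 = 5
  a_5 = 1·5 + 0·5 + 2·-2 + -2·0 = 1
  a_6 = 1·1 + 0·5 + 2·5 + -2·-2 = 15
  a_7 = 1·15 + 0·1 + 2·5 + -2·5 = 15
  a_8 = 1·15 + 0·15 + 2·1 + -2·5 = 7
  a_9 = 1·7 + 0·15 + 2·15 + -2·1 = 35
  a_10 = 1·35 + 0·7 + 2·15 + -2·15 = 35
  a_11 = 1·35 + 0·35 + 2·7 + -2·15 = 19

1,0,2,-2 ; 19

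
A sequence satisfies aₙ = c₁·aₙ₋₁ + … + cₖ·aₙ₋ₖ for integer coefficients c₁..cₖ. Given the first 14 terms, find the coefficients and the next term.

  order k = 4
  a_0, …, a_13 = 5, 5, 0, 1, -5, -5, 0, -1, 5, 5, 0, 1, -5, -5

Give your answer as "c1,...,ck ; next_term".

0,0,0,-1 ; 0

  a_4 = 0·1 + 0·0 + 0·5 + -1·5 = -5
  a_5 = 0·-5 + 0·1 + 0·0 + -1·5 = -5
  a_6 = 0·-5 + 0·-5 + 0·1 + -1·0 = 0
  a_7 = 0·0 + 0·-5 + 0·-5 + -1·1 = -1
  a_8 = 0·-1 + 0·0 + 0·-5 + -1·-5 = 5
  a_9 = 0·5 + 0·-1 + 0·0 + -1·-5 = 5
  a_10 = 0·5 + 0·5 + 0·-1 + -1·0 = 0
  a_11 = 0·0 + 0·5 + 0·5 + -1·-1 = 1
  a_12 = 0·1 + 0·0 + 0·5 + -1·5 = -5
  a_13 = 0·-5 + 0·1 + 0·0 + -1·5 = -5
  a_14 = 0·-5 + 0·-5 + 0·1 + -1·0 = 0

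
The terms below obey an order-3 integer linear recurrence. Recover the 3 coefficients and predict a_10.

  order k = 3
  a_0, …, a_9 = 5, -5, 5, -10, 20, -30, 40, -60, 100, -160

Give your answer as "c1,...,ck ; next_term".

  a_3 = -2·5 + -2·-5 + -2·5 = -10
  a_4 = -2·-10 + -2·5 + -2·-5 = 20
  a_5 = -2·20 + -2·-10 + -2·5 = -30
  a_6 = -2·-30 + -2·20 + -2·-10 = 40
  a_7 = -2·40 + -2·-30 + -2·20 = -60
  a_8 = -2·-60 + -2·40 + -2·-30 = 100
  a_9 = -2·100 + -2·-60 + -2·40 = -160
  a_10 = -2·-160 + -2·100 + -2·-60 = 240

-2,-2,-2 ; 240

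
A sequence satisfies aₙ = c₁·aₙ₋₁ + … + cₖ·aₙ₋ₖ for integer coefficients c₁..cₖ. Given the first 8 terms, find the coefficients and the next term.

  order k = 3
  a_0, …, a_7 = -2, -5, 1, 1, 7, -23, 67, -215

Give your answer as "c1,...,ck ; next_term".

-3,0,-2 ; 691

  a_3 = -3·1 + 0·-5 + -2·-2 = 1
  a_4 = -3·1 + 0·1 + -2·-5 = 7
  a_5 = -3·7 + 0·1 + -2·1 = -23
  a_6 = -3·-23 + 0·7 + -2·1 = 67
  a_7 = -3·67 + 0·-23 + -2·7 = -215
  a_8 = -3·-215 + 0·67 + -2·-23 = 691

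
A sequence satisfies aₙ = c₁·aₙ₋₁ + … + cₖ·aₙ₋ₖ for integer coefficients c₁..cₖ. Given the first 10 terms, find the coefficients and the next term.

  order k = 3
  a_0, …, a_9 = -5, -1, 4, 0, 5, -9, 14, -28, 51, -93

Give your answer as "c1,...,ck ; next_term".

-1,1,-1 ; 172

  a_3 = -1·4 + 1·-1 + -1·-5 = 0
  a_4 = -1·0 + 1·4 + -1·-1 = 5
  a_5 = -1·5 + 1·0 + -1·4 = -9
  a_6 = -1·-9 + 1·5 + -1·0 = 14
  a_7 = -1·14 + 1·-9 + -1·5 = -28
  a_8 = -1·-28 + 1·14 + -1·-9 = 51
  a_9 = -1·51 + 1·-28 + -1·14 = -93
  a_10 = -1·-93 + 1·51 + -1·-28 = 172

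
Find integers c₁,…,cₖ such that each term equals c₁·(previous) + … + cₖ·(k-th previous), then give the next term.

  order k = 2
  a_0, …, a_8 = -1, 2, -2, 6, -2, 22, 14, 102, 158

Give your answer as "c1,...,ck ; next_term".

  a_2 = 1·2 + 4·-1 = -2
  a_3 = 1·-2 + 4·2 = 6
  a_4 = 1·6 + 4·-2 = -2
  a_5 = 1·-2 + 4·6 = 22
  a_6 = 1·22 + 4·-2 = 14
  a_7 = 1·14 + 4·22 = 102
  a_8 = 1·102 + 4·14 = 158
  a_9 = 1·158 + 4·102 = 566

1,4 ; 566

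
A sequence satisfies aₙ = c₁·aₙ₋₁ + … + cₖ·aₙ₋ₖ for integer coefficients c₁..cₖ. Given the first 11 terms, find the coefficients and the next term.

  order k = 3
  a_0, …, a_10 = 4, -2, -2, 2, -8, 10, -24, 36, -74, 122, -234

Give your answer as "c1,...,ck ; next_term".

  a_3 = -1·-2 + 2·-2 + 1·4 = 2
  a_4 = -1·2 + 2·-2 + 1·-2 = -8
  a_5 = -1·-8 + 2·2 + 1·-2 = 10
  a_6 = -1·10 + 2·-8 + 1·2 = -24
  a_7 = -1·-24 + 2·10 + 1·-8 = 36
  a_8 = -1·36 + 2·-24 + 1·10 = -74
  a_9 = -1·-74 + 2·36 + 1·-24 = 122
  a_10 = -1·122 + 2·-74 + 1·36 = -234
  a_11 = -1·-234 + 2·122 + 1·-74 = 404

-1,2,1 ; 404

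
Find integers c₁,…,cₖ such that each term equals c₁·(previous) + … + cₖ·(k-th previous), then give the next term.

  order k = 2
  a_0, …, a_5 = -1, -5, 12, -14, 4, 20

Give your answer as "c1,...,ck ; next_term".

-2,-2 ; -48

  a_2 = -2·-5 + -2·-1 = 12
  a_3 = -2·12 + -2·-5 = -14
  a_4 = -2·-14 + -2·12 = 4
  a_5 = -2·4 + -2·-14 = 20
  a_6 = -2·20 + -2·4 = -48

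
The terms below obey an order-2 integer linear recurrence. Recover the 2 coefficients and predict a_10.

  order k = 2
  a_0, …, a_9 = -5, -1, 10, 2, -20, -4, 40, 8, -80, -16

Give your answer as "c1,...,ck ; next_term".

0,-2 ; 160

  a_2 = 0·-1 + -2·-5 = 10
  a_3 = 0·10 + -2·-1 = 2
  a_4 = 0·2 + -2·10 = -20
  a_5 = 0·-20 + -2·2 = -4
  a_6 = 0·-4 + -2·-20 = 40
  a_7 = 0·40 + -2·-4 = 8
  a_8 = 0·8 + -2·40 = -80
  a_9 = 0·-80 + -2·8 = -16
  a_10 = 0·-16 + -2·-80 = 160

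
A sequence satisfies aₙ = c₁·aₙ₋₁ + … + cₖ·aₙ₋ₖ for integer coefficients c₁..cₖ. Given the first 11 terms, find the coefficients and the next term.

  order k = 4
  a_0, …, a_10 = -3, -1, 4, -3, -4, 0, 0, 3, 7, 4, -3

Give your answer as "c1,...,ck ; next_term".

  a_4 = 1·-3 + -1·4 + 0·-1 + -1·-3 = -4
  a_5 = 1·-4 + -1·-3 + 0·4 + -1·-1 = 0
  a_6 = 1·0 + -1·-4 + 0·-3 + -1·4 = 0
  a_7 = 1·0 + -1·0 + 0·-4 + -1·-3 = 3
  a_8 = 1·3 + -1·0 + 0·0 + -1·-4 = 7
  a_9 = 1·7 + -1·3 + 0·0 + -1·0 = 4
  a_10 = 1·4 + -1·7 + 0·3 + -1·0 = -3
  a_11 = 1·-3 + -1·4 + 0·7 + -1·3 = -10

1,-1,0,-1 ; -10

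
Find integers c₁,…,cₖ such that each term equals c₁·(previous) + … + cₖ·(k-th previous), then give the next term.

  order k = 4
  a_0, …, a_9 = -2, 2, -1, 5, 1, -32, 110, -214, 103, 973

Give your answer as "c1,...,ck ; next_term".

  a_4 = -3·5 + -4·-1 + 3·2 + -3·-2 = 1
  a_5 = -3·1 + -4·5 + 3·-1 + -3·2 = -32
  a_6 = -3·-32 + -4·1 + 3·5 + -3·-1 = 110
  a_7 = -3·110 + -4·-32 + 3·1 + -3·5 = -214
  a_8 = -3·-214 + -4·110 + 3·-32 + -3·1 = 103
  a_9 = -3·103 + -4·-214 + 3·110 + -3·-32 = 973
  a_10 = -3·973 + -4·103 + 3·-214 + -3·110 = -4303

-3,-4,3,-3 ; -4303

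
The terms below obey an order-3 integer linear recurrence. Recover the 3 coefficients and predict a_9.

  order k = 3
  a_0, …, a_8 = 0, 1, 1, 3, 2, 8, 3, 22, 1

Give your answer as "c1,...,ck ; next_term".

0,3,-1 ; 63

  a_3 = 0·1 + 3·1 + -1·0 = 3
  a_4 = 0·3 + 3·1 + -1·1 = 2
  a_5 = 0·2 + 3·3 + -1·1 = 8
  a_6 = 0·8 + 3·2 + -1·3 = 3
  a_7 = 0·3 + 3·8 + -1·2 = 22
  a_8 = 0·22 + 3·3 + -1·8 = 1
  a_9 = 0·1 + 3·22 + -1·3 = 63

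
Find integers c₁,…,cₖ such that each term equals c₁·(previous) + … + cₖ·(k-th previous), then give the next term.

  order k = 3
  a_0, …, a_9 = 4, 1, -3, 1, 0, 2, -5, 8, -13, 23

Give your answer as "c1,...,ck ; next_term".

-2,-1,-1 ; -41

  a_3 = -2·-3 + -1·1 + -1·4 = 1
  a_4 = -2·1 + -1·-3 + -1·1 = 0
  a_5 = -2·0 + -1·1 + -1·-3 = 2
  a_6 = -2·2 + -1·0 + -1·1 = -5
  a_7 = -2·-5 + -1·2 + -1·0 = 8
  a_8 = -2·8 + -1·-5 + -1·2 = -13
  a_9 = -2·-13 + -1·8 + -1·-5 = 23
  a_10 = -2·23 + -1·-13 + -1·8 = -41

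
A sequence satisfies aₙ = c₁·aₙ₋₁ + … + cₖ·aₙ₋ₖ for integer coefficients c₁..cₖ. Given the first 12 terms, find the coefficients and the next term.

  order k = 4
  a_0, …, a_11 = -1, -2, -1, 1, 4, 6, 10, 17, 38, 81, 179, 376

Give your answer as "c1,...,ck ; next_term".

  a_4 = 2·1 + 1·-1 + -3·-2 + 3·-1 = 4
  a_5 = 2·4 + 1·1 + -3·-1 + 3·-2 = 6
  a_6 = 2·6 + 1·4 + -3·1 + 3·-1 = 10
  a_7 = 2·10 + 1·6 + -3·4 + 3·1 = 17
  a_8 = 2·17 + 1·10 + -3·6 + 3·4 = 38
  a_9 = 2·38 + 1·17 + -3·10 + 3·6 = 81
  a_10 = 2·81 + 1·38 + -3·17 + 3·10 = 179
  a_11 = 2·179 + 1·81 + -3·38 + 3·17 = 376
  a_12 = 2·376 + 1·179 + -3·81 + 3·38 = 802

2,1,-3,3 ; 802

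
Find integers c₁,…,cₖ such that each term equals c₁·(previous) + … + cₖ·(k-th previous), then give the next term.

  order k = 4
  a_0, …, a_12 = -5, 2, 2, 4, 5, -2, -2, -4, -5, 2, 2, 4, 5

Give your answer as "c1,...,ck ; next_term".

0,0,0,-1 ; -2

  a_4 = 0·4 + 0·2 + 0·2 + -1·-5 = 5
  a_5 = 0·5 + 0·4 + 0·2 + -1·2 = -2
  a_6 = 0·-2 + 0·5 + 0·4 + -1·2 = -2
  a_7 = 0·-2 + 0·-2 + 0·5 + -1·4 = -4
  a_8 = 0·-4 + 0·-2 + 0·-2 + -1·5 = -5
  a_9 = 0·-5 + 0·-4 + 0·-2 + -1·-2 = 2
  a_10 = 0·2 + 0·-5 + 0·-4 + -1·-2 = 2
  a_11 = 0·2 + 0·2 + 0·-5 + -1·-4 = 4
  a_12 = 0·4 + 0·2 + 0·2 + -1·-5 = 5
  a_13 = 0·5 + 0·4 + 0·2 + -1·2 = -2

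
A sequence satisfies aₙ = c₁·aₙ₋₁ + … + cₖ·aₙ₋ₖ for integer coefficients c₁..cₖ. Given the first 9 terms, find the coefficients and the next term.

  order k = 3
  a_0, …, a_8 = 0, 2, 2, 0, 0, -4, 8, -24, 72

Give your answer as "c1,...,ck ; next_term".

-2,2,-2 ; -208

  a_3 = -2·2 + 2·2 + -2·0 = 0
  a_4 = -2·0 + 2·2 + -2·2 = 0
  a_5 = -2·0 + 2·0 + -2·2 = -4
  a_6 = -2·-4 + 2·0 + -2·0 = 8
  a_7 = -2·8 + 2·-4 + -2·0 = -24
  a_8 = -2·-24 + 2·8 + -2·-4 = 72
  a_9 = -2·72 + 2·-24 + -2·8 = -208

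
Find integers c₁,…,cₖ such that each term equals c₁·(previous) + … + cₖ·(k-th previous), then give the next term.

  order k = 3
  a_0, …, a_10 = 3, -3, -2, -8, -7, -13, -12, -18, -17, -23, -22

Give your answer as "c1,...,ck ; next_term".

  a_3 = 1·-2 + 1·-3 + -1·3 = -8
  a_4 = 1·-8 + 1·-2 + -1·-3 = -7
  a_5 = 1·-7 + 1·-8 + -1·-2 = -13
  a_6 = 1·-13 + 1·-7 + -1·-8 = -12
  a_7 = 1·-12 + 1·-13 + -1·-7 = -18
  a_8 = 1·-18 + 1·-12 + -1·-13 = -17
  a_9 = 1·-17 + 1·-18 + -1·-12 = -23
  a_10 = 1·-23 + 1·-17 + -1·-18 = -22
  a_11 = 1·-22 + 1·-23 + -1·-17 = -28

1,1,-1 ; -28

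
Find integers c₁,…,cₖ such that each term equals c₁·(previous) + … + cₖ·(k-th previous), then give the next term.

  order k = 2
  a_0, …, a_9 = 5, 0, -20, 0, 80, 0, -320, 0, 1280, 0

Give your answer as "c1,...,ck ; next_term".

  a_2 = 0·0 + -4·5 = -20
  a_3 = 0·-20 + -4·0 = 0
  a_4 = 0·0 + -4·-20 = 80
  a_5 = 0·80 + -4·0 = 0
  a_6 = 0·0 + -4·80 = -320
  a_7 = 0·-320 + -4·0 = 0
  a_8 = 0·0 + -4·-320 = 1280
  a_9 = 0·1280 + -4·0 = 0
  a_10 = 0·0 + -4·1280 = -5120

0,-4 ; -5120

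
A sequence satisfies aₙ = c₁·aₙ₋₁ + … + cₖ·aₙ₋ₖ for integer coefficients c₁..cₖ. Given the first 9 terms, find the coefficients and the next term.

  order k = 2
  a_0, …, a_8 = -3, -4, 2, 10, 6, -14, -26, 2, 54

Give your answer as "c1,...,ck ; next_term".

  a_2 = 1·-4 + -2·-3 = 2
  a_3 = 1·2 + -2·-4 = 10
  a_4 = 1·10 + -2·2 = 6
  a_5 = 1·6 + -2·10 = -14
  a_6 = 1·-14 + -2·6 = -26
  a_7 = 1·-26 + -2·-14 = 2
  a_8 = 1·2 + -2·-26 = 54
  a_9 = 1·54 + -2·2 = 50

1,-2 ; 50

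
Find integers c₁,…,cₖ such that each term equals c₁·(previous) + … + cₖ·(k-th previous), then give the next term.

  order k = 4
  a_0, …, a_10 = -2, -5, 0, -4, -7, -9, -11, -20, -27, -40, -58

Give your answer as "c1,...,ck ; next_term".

0,1,1,1 ; -87

  a_4 = 0·-4 + 1·0 + 1·-5 + 1·-2 = -7
  a_5 = 0·-7 + 1·-4 + 1·0 + 1·-5 = -9
  a_6 = 0·-9 + 1·-7 + 1·-4 + 1·0 = -11
  a_7 = 0·-11 + 1·-9 + 1·-7 + 1·-4 = -20
  a_8 = 0·-20 + 1·-11 + 1·-9 + 1·-7 = -27
  a_9 = 0·-27 + 1·-20 + 1·-11 + 1·-9 = -40
  a_10 = 0·-40 + 1·-27 + 1·-20 + 1·-11 = -58
  a_11 = 0·-58 + 1·-40 + 1·-27 + 1·-20 = -87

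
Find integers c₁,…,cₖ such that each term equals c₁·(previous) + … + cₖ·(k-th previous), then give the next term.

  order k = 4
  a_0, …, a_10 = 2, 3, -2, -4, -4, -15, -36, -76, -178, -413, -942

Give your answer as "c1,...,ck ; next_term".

2,0,2,-1 ; -2164

  a_4 = 2·-4 + 0·-2 + 2·3 + -1·2 = -4
  a_5 = 2·-4 + 0·-4 + 2·-2 + -1·3 = -15
  a_6 = 2·-15 + 0·-4 + 2·-4 + -1·-2 = -36
  a_7 = 2·-36 + 0·-15 + 2·-4 + -1·-4 = -76
  a_8 = 2·-76 + 0·-36 + 2·-15 + -1·-4 = -178
  a_9 = 2·-178 + 0·-76 + 2·-36 + -1·-15 = -413
  a_10 = 2·-413 + 0·-178 + 2·-76 + -1·-36 = -942
  a_11 = 2·-942 + 0·-413 + 2·-178 + -1·-76 = -2164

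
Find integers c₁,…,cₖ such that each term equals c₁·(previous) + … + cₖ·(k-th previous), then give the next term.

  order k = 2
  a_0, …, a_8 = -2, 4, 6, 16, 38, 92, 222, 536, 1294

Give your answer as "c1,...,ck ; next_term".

  a_2 = 2·4 + 1·-2 = 6
  a_3 = 2·6 + 1·4 = 16
  a_4 = 2·16 + 1·6 = 38
  a_5 = 2·38 + 1·16 = 92
  a_6 = 2·92 + 1·38 = 222
  a_7 = 2·222 + 1·92 = 536
  a_8 = 2·536 + 1·222 = 1294
  a_9 = 2·1294 + 1·536 = 3124

2,1 ; 3124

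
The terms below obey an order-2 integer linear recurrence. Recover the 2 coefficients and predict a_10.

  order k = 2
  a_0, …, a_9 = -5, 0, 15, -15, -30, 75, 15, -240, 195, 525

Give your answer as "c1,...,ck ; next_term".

-1,-3 ; -1110

  a_2 = -1·0 + -3·-5 = 15
  a_3 = -1·15 + -3·0 = -15
  a_4 = -1·-15 + -3·15 = -30
  a_5 = -1·-30 + -3·-15 = 75
  a_6 = -1·75 + -3·-30 = 15
  a_7 = -1·15 + -3·75 = -240
  a_8 = -1·-240 + -3·15 = 195
  a_9 = -1·195 + -3·-240 = 525
  a_10 = -1·525 + -3·195 = -1110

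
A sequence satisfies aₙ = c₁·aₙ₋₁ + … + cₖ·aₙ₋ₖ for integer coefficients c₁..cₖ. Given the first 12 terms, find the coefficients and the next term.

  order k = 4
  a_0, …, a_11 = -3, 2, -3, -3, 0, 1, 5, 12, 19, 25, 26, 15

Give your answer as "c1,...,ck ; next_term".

2,-1,0,-1 ; -15

  a_4 = 2·-3 + -1·-3 + 0·2 + -1·-3 = 0
  a_5 = 2·0 + -1·-3 + 0·-3 + -1·2 = 1
  a_6 = 2·1 + -1·0 + 0·-3 + -1·-3 = 5
  a_7 = 2·5 + -1·1 + 0·0 + -1·-3 = 12
  a_8 = 2·12 + -1·5 + 0·1 + -1·0 = 19
  a_9 = 2·19 + -1·12 + 0·5 + -1·1 = 25
  a_10 = 2·25 + -1·19 + 0·12 + -1·5 = 26
  a_11 = 2·26 + -1·25 + 0·19 + -1·12 = 15
  a_12 = 2·15 + -1·26 + 0·25 + -1·19 = -15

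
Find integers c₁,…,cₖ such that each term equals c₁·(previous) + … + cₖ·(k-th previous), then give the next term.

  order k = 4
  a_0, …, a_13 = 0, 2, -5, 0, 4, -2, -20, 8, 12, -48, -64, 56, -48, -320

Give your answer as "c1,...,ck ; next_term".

0,0,2,4 ; -144

  a_4 = 0·0 + 0·-5 + 2·2 + 4·0 = 4
  a_5 = 0·4 + 0·0 + 2·-5 + 4·2 = -2
  a_6 = 0·-2 + 0·4 + 2·0 + 4·-5 = -20
  a_7 = 0·-20 + 0·-2 + 2·4 + 4·0 = 8
  a_8 = 0·8 + 0·-20 + 2·-2 + 4·4 = 12
  a_9 = 0·12 + 0·8 + 2·-20 + 4·-2 = -48
  a_10 = 0·-48 + 0·12 + 2·8 + 4·-20 = -64
  a_11 = 0·-64 + 0·-48 + 2·12 + 4·8 = 56
  a_12 = 0·56 + 0·-64 + 2·-48 + 4·12 = -48
  a_13 = 0·-48 + 0·56 + 2·-64 + 4·-48 = -320
  a_14 = 0·-320 + 0·-48 + 2·56 + 4·-64 = -144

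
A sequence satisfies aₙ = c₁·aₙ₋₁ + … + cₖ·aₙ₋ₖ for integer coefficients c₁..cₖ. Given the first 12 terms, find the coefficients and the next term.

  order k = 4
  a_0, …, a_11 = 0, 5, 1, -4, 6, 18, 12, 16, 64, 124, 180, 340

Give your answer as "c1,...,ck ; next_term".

  a_4 = 1·-4 + 0·1 + 2·5 + 2·0 = 6
  a_5 = 1·6 + 0·-4 + 2·1 + 2·5 = 18
  a_6 = 1·18 + 0·6 + 2·-4 + 2·1 = 12
  a_7 = 1·12 + 0·18 + 2·6 + 2·-4 = 16
  a_8 = 1·16 + 0·12 + 2·18 + 2·6 = 64
  a_9 = 1·64 + 0·16 + 2·12 + 2·18 = 124
  a_10 = 1·124 + 0·64 + 2·16 + 2·12 = 180
  a_11 = 1·180 + 0·124 + 2·64 + 2·16 = 340
  a_12 = 1·340 + 0·180 + 2·124 + 2·64 = 716

1,0,2,2 ; 716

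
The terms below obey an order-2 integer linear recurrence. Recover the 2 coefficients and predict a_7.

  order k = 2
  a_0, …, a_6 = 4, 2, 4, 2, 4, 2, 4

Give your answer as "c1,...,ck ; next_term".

  a_2 = 0·2 + 1·4 = 4
  a_3 = 0·4 + 1·2 = 2
  a_4 = 0·2 + 1·4 = 4
  a_5 = 0·4 + 1·2 = 2
  a_6 = 0·2 + 1·4 = 4
  a_7 = 0·4 + 1·2 = 2

0,1 ; 2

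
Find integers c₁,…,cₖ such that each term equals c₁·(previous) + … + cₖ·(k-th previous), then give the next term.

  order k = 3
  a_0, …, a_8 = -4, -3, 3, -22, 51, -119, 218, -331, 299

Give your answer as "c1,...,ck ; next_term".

-3,-1,4 ; 306

  a_3 = -3·3 + -1·-3 + 4·-4 = -22
  a_4 = -3·-22 + -1·3 + 4·-3 = 51
  a_5 = -3·51 + -1·-22 + 4·3 = -119
  a_6 = -3·-119 + -1·51 + 4·-22 = 218
  a_7 = -3·218 + -1·-119 + 4·51 = -331
  a_8 = -3·-331 + -1·218 + 4·-119 = 299
  a_9 = -3·299 + -1·-331 + 4·218 = 306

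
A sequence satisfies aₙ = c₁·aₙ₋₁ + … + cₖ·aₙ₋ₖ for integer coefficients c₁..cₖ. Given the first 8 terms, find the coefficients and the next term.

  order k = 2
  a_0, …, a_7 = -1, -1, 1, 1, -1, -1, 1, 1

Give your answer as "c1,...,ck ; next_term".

0,-1 ; -1

  a_2 = 0·-1 + -1·-1 = 1
  a_3 = 0·1 + -1·-1 = 1
  a_4 = 0·1 + -1·1 = -1
  a_5 = 0·-1 + -1·1 = -1
  a_6 = 0·-1 + -1·-1 = 1
  a_7 = 0·1 + -1·-1 = 1
  a_8 = 0·1 + -1·1 = -1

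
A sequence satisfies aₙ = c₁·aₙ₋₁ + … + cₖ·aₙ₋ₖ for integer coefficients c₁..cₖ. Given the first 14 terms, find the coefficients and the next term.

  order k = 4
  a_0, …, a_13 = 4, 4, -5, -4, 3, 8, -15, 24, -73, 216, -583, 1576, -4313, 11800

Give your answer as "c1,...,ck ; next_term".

-2,1,-2,2 ; -32231

  a_4 = -2·-4 + 1·-5 + -2·4 + 2·4 = 3
  a_5 = -2·3 + 1·-4 + -2·-5 + 2·4 = 8
  a_6 = -2·8 + 1·3 + -2·-4 + 2·-5 = -15
  a_7 = -2·-15 + 1·8 + -2·3 + 2·-4 = 24
  a_8 = -2·24 + 1·-15 + -2·8 + 2·3 = -73
  a_9 = -2·-73 + 1·24 + -2·-15 + 2·8 = 216
  a_10 = -2·216 + 1·-73 + -2·24 + 2·-15 = -583
  a_11 = -2·-583 + 1·216 + -2·-73 + 2·24 = 1576
  a_12 = -2·1576 + 1·-583 + -2·216 + 2·-73 = -4313
  a_13 = -2·-4313 + 1·1576 + -2·-583 + 2·216 = 11800
  a_14 = -2·11800 + 1·-4313 + -2·1576 + 2·-583 = -32231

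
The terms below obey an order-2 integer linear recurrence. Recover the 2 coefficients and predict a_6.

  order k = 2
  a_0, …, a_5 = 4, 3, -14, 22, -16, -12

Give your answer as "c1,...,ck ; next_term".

-2,-2 ; 56

  a_2 = -2·3 + -2·4 = -14
  a_3 = -2·-14 + -2·3 = 22
  a_4 = -2·22 + -2·-14 = -16
  a_5 = -2·-16 + -2·22 = -12
  a_6 = -2·-12 + -2·-16 = 56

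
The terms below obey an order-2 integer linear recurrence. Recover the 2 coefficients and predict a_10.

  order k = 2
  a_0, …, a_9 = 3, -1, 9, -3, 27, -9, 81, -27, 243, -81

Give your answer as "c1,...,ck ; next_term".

  a_2 = 0·-1 + 3·3 = 9
  a_3 = 0·9 + 3·-1 = -3
  a_4 = 0·-3 + 3·9 = 27
  a_5 = 0·27 + 3·-3 = -9
  a_6 = 0·-9 + 3·27 = 81
  a_7 = 0·81 + 3·-9 = -27
  a_8 = 0·-27 + 3·81 = 243
  a_9 = 0·243 + 3·-27 = -81
  a_10 = 0·-81 + 3·243 = 729

0,3 ; 729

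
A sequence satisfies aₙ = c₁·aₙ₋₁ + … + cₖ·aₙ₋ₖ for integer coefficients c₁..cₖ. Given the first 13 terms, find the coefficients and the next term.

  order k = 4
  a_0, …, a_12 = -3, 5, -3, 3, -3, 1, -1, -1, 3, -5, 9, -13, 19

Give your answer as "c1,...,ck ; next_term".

-1,1,0,-1 ; -27

  a_4 = -1·3 + 1·-3 + 0·5 + -1·-3 = -3
  a_5 = -1·-3 + 1·3 + 0·-3 + -1·5 = 1
  a_6 = -1·1 + 1·-3 + 0·3 + -1·-3 = -1
  a_7 = -1·-1 + 1·1 + 0·-3 + -1·3 = -1
  a_8 = -1·-1 + 1·-1 + 0·1 + -1·-3 = 3
  a_9 = -1·3 + 1·-1 + 0·-1 + -1·1 = -5
  a_10 = -1·-5 + 1·3 + 0·-1 + -1·-1 = 9
  a_11 = -1·9 + 1·-5 + 0·3 + -1·-1 = -13
  a_12 = -1·-13 + 1·9 + 0·-5 + -1·3 = 19
  a_13 = -1·19 + 1·-13 + 0·9 + -1·-5 = -27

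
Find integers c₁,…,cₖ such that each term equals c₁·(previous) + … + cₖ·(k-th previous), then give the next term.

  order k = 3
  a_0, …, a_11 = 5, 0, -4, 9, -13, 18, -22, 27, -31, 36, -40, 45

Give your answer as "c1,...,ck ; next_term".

-1,1,1 ; -49

  a_3 = -1·-4 + 1·0 + 1·5 = 9
  a_4 = -1·9 + 1·-4 + 1·0 = -13
  a_5 = -1·-13 + 1·9 + 1·-4 = 18
  a_6 = -1·18 + 1·-13 + 1·9 = -22
  a_7 = -1·-22 + 1·18 + 1·-13 = 27
  a_8 = -1·27 + 1·-22 + 1·18 = -31
  a_9 = -1·-31 + 1·27 + 1·-22 = 36
  a_10 = -1·36 + 1·-31 + 1·27 = -40
  a_11 = -1·-40 + 1·36 + 1·-31 = 45
  a_12 = -1·45 + 1·-40 + 1·36 = -49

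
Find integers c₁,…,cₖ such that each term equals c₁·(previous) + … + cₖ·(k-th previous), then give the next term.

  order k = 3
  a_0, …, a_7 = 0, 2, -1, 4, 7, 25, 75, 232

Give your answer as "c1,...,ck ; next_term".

2,3,1 ; 714

  a_3 = 2·-1 + 3·2 + 1·0 = 4
  a_4 = 2·4 + 3·-1 + 1·2 = 7
  a_5 = 2·7 + 3·4 + 1·-1 = 25
  a_6 = 2·25 + 3·7 + 1·4 = 75
  a_7 = 2·75 + 3·25 + 1·7 = 232
  a_8 = 2·232 + 3·75 + 1·25 = 714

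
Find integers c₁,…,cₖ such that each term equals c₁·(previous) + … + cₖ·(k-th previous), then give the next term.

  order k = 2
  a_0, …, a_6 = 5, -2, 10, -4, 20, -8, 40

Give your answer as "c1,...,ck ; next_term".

  a_2 = 0·-2 + 2·5 = 10
  a_3 = 0·10 + 2·-2 = -4
  a_4 = 0·-4 + 2·10 = 20
  a_5 = 0·20 + 2·-4 = -8
  a_6 = 0·-8 + 2·20 = 40
  a_7 = 0·40 + 2·-8 = -16

0,2 ; -16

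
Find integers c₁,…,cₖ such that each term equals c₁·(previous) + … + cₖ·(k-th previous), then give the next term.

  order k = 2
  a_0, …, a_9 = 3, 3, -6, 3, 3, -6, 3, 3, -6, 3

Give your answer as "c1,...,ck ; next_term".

-1,-1 ; 3

  a_2 = -1·3 + -1·3 = -6
  a_3 = -1·-6 + -1·3 = 3
  a_4 = -1·3 + -1·-6 = 3
  a_5 = -1·3 + -1·3 = -6
  a_6 = -1·-6 + -1·3 = 3
  a_7 = -1·3 + -1·-6 = 3
  a_8 = -1·3 + -1·3 = -6
  a_9 = -1·-6 + -1·3 = 3
  a_10 = -1·3 + -1·-6 = 3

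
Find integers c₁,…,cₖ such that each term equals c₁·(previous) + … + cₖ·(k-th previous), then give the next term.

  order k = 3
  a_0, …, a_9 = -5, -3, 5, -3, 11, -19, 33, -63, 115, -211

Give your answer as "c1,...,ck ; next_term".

-1,1,-1 ; 389

  a_3 = -1·5 + 1·-3 + -1·-5 = -3
  a_4 = -1·-3 + 1·5 + -1·-3 = 11
  a_5 = -1·11 + 1·-3 + -1·5 = -19
  a_6 = -1·-19 + 1·11 + -1·-3 = 33
  a_7 = -1·33 + 1·-19 + -1·11 = -63
  a_8 = -1·-63 + 1·33 + -1·-19 = 115
  a_9 = -1·115 + 1·-63 + -1·33 = -211
  a_10 = -1·-211 + 1·115 + -1·-63 = 389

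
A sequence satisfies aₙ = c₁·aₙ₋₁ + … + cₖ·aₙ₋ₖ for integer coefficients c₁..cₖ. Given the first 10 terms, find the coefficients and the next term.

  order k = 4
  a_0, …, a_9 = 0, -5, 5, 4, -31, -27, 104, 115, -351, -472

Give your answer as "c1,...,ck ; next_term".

1,-4,3,-1 ; 1173

  a_4 = 1·4 + -4·5 + 3·-5 + -1·0 = -31
  a_5 = 1·-31 + -4·4 + 3·5 + -1·-5 = -27
  a_6 = 1·-27 + -4·-31 + 3·4 + -1·5 = 104
  a_7 = 1·104 + -4·-27 + 3·-31 + -1·4 = 115
  a_8 = 1·115 + -4·104 + 3·-27 + -1·-31 = -351
  a_9 = 1·-351 + -4·115 + 3·104 + -1·-27 = -472
  a_10 = 1·-472 + -4·-351 + 3·115 + -1·104 = 1173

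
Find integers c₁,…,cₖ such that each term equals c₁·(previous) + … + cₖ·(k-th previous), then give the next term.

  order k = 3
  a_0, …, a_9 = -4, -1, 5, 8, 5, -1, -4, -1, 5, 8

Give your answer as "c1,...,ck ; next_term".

  a_3 = 2·5 + -2·-1 + 1·-4 = 8
  a_4 = 2·8 + -2·5 + 1·-1 = 5
  a_5 = 2·5 + -2·8 + 1·5 = -1
  a_6 = 2·-1 + -2·5 + 1·8 = -4
  a_7 = 2·-4 + -2·-1 + 1·5 = -1
  a_8 = 2·-1 + -2·-4 + 1·-1 = 5
  a_9 = 2·5 + -2·-1 + 1·-4 = 8
  a_10 = 2·8 + -2·5 + 1·-1 = 5

2,-2,1 ; 5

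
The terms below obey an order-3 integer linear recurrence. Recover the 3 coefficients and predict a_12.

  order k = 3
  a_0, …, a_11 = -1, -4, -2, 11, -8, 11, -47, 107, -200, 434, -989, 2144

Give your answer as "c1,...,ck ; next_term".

-2,-1,-3 ; -4601

  a_3 = -2·-2 + -1·-4 + -3·-1 = 11
  a_4 = -2·11 + -1·-2 + -3·-4 = -8
  a_5 = -2·-8 + -1·11 + -3·-2 = 11
  a_6 = -2·11 + -1·-8 + -3·11 = -47
  a_7 = -2·-47 + -1·11 + -3·-8 = 107
  a_8 = -2·107 + -1·-47 + -3·11 = -200
  a_9 = -2·-200 + -1·107 + -3·-47 = 434
  a_10 = -2·434 + -1·-200 + -3·107 = -989
  a_11 = -2·-989 + -1·434 + -3·-200 = 2144
  a_12 = -2·2144 + -1·-989 + -3·434 = -4601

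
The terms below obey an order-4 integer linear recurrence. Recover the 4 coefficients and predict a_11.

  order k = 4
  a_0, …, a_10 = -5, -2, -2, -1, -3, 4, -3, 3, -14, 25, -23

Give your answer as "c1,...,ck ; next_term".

-1,-1,-2,2 ; 32

  a_4 = -1·-1 + -1·-2 + -2·-2 + 2·-5 = -3
  a_5 = -1·-3 + -1·-1 + -2·-2 + 2·-2 = 4
  a_6 = -1·4 + -1·-3 + -2·-1 + 2·-2 = -3
  a_7 = -1·-3 + -1·4 + -2·-3 + 2·-1 = 3
  a_8 = -1·3 + -1·-3 + -2·4 + 2·-3 = -14
  a_9 = -1·-14 + -1·3 + -2·-3 + 2·4 = 25
  a_10 = -1·25 + -1·-14 + -2·3 + 2·-3 = -23
  a_11 = -1·-23 + -1·25 + -2·-14 + 2·3 = 32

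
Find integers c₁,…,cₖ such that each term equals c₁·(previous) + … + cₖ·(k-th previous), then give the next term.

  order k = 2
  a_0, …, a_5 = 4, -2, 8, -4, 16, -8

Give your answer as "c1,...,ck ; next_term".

  a_2 = 0·-2 + 2·4 = 8
  a_3 = 0·8 + 2·-2 = -4
  a_4 = 0·-4 + 2·8 = 16
  a_5 = 0·16 + 2·-4 = -8
  a_6 = 0·-8 + 2·16 = 32

0,2 ; 32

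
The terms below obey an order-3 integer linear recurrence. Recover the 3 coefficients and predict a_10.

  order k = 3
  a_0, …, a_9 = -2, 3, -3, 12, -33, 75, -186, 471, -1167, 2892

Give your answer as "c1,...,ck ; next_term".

  a_3 = -2·-3 + 0·3 + -3·-2 = 12
  a_4 = -2·12 + 0·-3 + -3·3 = -33
  a_5 = -2·-33 + 0·12 + -3·-3 = 75
  a_6 = -2·75 + 0·-33 + -3·12 = -186
  a_7 = -2·-186 + 0·75 + -3·-33 = 471
  a_8 = -2·471 + 0·-186 + -3·75 = -1167
  a_9 = -2·-1167 + 0·471 + -3·-186 = 2892
  a_10 = -2·2892 + 0·-1167 + -3·471 = -7197

-2,0,-3 ; -7197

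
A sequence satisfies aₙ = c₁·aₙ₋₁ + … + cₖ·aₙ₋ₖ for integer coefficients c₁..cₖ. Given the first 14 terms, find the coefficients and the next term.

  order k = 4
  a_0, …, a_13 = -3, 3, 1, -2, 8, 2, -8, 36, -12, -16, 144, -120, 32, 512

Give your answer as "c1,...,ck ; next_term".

  a_4 = -1·-2 + 0·1 + 4·3 + 2·-3 = 8
  a_5 = -1·8 + 0·-2 + 4·1 + 2·3 = 2
  a_6 = -1·2 + 0·8 + 4·-2 + 2·1 = -8
  a_7 = -1·-8 + 0·2 + 4·8 + 2·-2 = 36
  a_8 = -1·36 + 0·-8 + 4·2 + 2·8 = -12
  a_9 = -1·-12 + 0·36 + 4·-8 + 2·2 = -16
  a_10 = -1·-16 + 0·-12 + 4·36 + 2·-8 = 144
  a_11 = -1·144 + 0·-16 + 4·-12 + 2·36 = -120
  a_12 = -1·-120 + 0·144 + 4·-16 + 2·-12 = 32
  a_13 = -1·32 + 0·-120 + 4·144 + 2·-16 = 512
  a_14 = -1·512 + 0·32 + 4·-120 + 2·144 = -704

-1,0,4,2 ; -704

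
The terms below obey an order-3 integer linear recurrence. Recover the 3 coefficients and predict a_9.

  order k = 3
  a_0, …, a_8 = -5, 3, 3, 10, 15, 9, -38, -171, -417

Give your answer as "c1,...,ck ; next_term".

  a_3 = 3·3 + -3·3 + -2·-5 = 10
  a_4 = 3·10 + -3·3 + -2·3 = 15
  a_5 = 3·15 + -3·10 + -2·3 = 9
  a_6 = 3·9 + -3·15 + -2·10 = -38
  a_7 = 3·-38 + -3·9 + -2·15 = -171
  a_8 = 3·-171 + -3·-38 + -2·9 = -417
  a_9 = 3·-417 + -3·-171 + -2·-38 = -662

3,-3,-2 ; -662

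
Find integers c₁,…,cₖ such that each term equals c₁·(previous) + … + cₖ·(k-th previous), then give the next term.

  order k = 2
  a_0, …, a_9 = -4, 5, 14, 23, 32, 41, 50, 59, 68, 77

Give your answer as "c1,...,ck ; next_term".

2,-1 ; 86

  a_2 = 2·5 + -1·-4 = 14
  a_3 = 2·14 + -1·5 = 23
  a_4 = 2·23 + -1·14 = 32
  a_5 = 2·32 + -1·23 = 41
  a_6 = 2·41 + -1·32 = 50
  a_7 = 2·50 + -1·41 = 59
  a_8 = 2·59 + -1·50 = 68
  a_9 = 2·68 + -1·59 = 77
  a_10 = 2·77 + -1·68 = 86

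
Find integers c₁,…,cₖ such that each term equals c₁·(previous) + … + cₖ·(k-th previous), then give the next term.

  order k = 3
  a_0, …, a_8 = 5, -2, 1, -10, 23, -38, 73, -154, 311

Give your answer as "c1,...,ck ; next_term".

  a_3 = -2·1 + -1·-2 + -2·5 = -10
  a_4 = -2·-10 + -1·1 + -2·-2 = 23
  a_5 = -2·23 + -1·-10 + -2·1 = -38
  a_6 = -2·-38 + -1·23 + -2·-10 = 73
  a_7 = -2·73 + -1·-38 + -2·23 = -154
  a_8 = -2·-154 + -1·73 + -2·-38 = 311
  a_9 = -2·311 + -1·-154 + -2·73 = -614

-2,-1,-2 ; -614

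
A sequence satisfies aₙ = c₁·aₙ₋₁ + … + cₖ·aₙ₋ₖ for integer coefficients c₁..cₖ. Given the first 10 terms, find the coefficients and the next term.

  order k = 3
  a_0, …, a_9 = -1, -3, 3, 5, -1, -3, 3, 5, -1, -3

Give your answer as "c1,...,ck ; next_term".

1,-1,1 ; 3

  a_3 = 1·3 + -1·-3 + 1·-1 = 5
  a_4 = 1·5 + -1·3 + 1·-3 = -1
  a_5 = 1·-1 + -1·5 + 1·3 = -3
  a_6 = 1·-3 + -1·-1 + 1·5 = 3
  a_7 = 1·3 + -1·-3 + 1·-1 = 5
  a_8 = 1·5 + -1·3 + 1·-3 = -1
  a_9 = 1·-1 + -1·5 + 1·3 = -3
  a_10 = 1·-3 + -1·-1 + 1·5 = 3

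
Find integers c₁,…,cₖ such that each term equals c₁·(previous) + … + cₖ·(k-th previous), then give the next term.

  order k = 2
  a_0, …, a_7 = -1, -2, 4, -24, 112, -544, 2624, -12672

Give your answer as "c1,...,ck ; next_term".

  a_2 = -4·-2 + 4·-1 = 4
  a_3 = -4·4 + 4·-2 = -24
  a_4 = -4·-24 + 4·4 = 112
  a_5 = -4·112 + 4·-24 = -544
  a_6 = -4·-544 + 4·112 = 2624
  a_7 = -4·2624 + 4·-544 = -12672
  a_8 = -4·-12672 + 4·2624 = 61184

-4,4 ; 61184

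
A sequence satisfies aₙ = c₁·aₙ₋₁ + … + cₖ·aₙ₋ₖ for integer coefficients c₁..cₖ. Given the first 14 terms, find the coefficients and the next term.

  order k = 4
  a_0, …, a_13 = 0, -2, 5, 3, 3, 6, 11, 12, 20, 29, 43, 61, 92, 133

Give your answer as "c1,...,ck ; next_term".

0,1,1,1 ; 196

  a_4 = 0·3 + 1·5 + 1·-2 + 1·0 = 3
  a_5 = 0·3 + 1·3 + 1·5 + 1·-2 = 6
  a_6 = 0·6 + 1·3 + 1·3 + 1·5 = 11
  a_7 = 0·11 + 1·6 + 1·3 + 1·3 = 12
  a_8 = 0·12 + 1·11 + 1·6 + 1·3 = 20
  a_9 = 0·20 + 1·12 + 1·11 + 1·6 = 29
  a_10 = 0·29 + 1·20 + 1·12 + 1·11 = 43
  a_11 = 0·43 + 1·29 + 1·20 + 1·12 = 61
  a_12 = 0·61 + 1·43 + 1·29 + 1·20 = 92
  a_13 = 0·92 + 1·61 + 1·43 + 1·29 = 133
  a_14 = 0·133 + 1·92 + 1·61 + 1·43 = 196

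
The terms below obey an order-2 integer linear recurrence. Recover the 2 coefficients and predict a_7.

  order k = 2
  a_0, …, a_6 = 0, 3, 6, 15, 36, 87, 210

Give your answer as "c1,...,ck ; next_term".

2,1 ; 507

  a_2 = 2·3 + 1·0 = 6
  a_3 = 2·6 + 1·3 = 15
  a_4 = 2·15 + 1·6 = 36
  a_5 = 2·36 + 1·15 = 87
  a_6 = 2·87 + 1·36 = 210
  a_7 = 2·210 + 1·87 = 507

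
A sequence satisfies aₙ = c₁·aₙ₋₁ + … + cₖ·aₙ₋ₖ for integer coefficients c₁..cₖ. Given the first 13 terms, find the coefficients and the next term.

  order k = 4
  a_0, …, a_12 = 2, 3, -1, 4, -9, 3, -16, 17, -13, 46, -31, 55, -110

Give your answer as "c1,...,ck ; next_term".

0,1,-2,-1 ; 71

  a_4 = 0·4 + 1·-1 + -2·3 + -1·2 = -9
  a_5 = 0·-9 + 1·4 + -2·-1 + -1·3 = 3
  a_6 = 0·3 + 1·-9 + -2·4 + -1·-1 = -16
  a_7 = 0·-16 + 1·3 + -2·-9 + -1·4 = 17
  a_8 = 0·17 + 1·-16 + -2·3 + -1·-9 = -13
  a_9 = 0·-13 + 1·17 + -2·-16 + -1·3 = 46
  a_10 = 0·46 + 1·-13 + -2·17 + -1·-16 = -31
  a_11 = 0·-31 + 1·46 + -2·-13 + -1·17 = 55
  a_12 = 0·55 + 1·-31 + -2·46 + -1·-13 = -110
  a_13 = 0·-110 + 1·55 + -2·-31 + -1·46 = 71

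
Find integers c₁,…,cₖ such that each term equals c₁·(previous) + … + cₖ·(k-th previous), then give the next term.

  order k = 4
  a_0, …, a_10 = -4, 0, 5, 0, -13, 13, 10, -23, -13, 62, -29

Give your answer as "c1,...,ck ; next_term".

-1,-1,0,2 ; -79

  a_4 = -1·0 + -1·5 + 0·0 + 2·-4 = -13
  a_5 = -1·-13 + -1·0 + 0·5 + 2·0 = 13
  a_6 = -1·13 + -1·-13 + 0·0 + 2·5 = 10
  a_7 = -1·10 + -1·13 + 0·-13 + 2·0 = -23
  a_8 = -1·-23 + -1·10 + 0·13 + 2·-13 = -13
  a_9 = -1·-13 + -1·-23 + 0·10 + 2·13 = 62
  a_10 = -1·62 + -1·-13 + 0·-23 + 2·10 = -29
  a_11 = -1·-29 + -1·62 + 0·-13 + 2·-23 = -79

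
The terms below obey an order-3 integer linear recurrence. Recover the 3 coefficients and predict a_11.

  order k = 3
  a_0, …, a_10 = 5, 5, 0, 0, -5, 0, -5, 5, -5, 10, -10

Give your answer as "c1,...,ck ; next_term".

  a_3 = 0·0 + 1·5 + -1·5 = 0
  a_4 = 0·0 + 1·0 + -1·5 = -5
  a_5 = 0·-5 + 1·0 + -1·0 = 0
  a_6 = 0·0 + 1·-5 + -1·0 = -5
  a_7 = 0·-5 + 1·0 + -1·-5 = 5
  a_8 = 0·5 + 1·-5 + -1·0 = -5
  a_9 = 0·-5 + 1·5 + -1·-5 = 10
  a_10 = 0·10 + 1·-5 + -1·5 = -10
  a_11 = 0·-10 + 1·10 + -1·-5 = 15

0,1,-1 ; 15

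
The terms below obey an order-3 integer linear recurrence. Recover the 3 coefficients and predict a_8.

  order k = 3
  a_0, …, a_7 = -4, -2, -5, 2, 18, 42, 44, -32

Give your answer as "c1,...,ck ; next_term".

  a_3 = 2·-5 + -2·-2 + -2·-4 = 2
  a_4 = 2·2 + -2·-5 + -2·-2 = 18
  a_5 = 2·18 + -2·2 + -2·-5 = 42
  a_6 = 2·42 + -2·18 + -2·2 = 44
  a_7 = 2·44 + -2·42 + -2·18 = -32
  a_8 = 2·-32 + -2·44 + -2·42 = -236

2,-2,-2 ; -236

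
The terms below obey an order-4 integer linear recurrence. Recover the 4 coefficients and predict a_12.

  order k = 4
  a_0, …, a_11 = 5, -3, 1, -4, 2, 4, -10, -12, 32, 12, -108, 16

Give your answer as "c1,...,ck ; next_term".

  a_4 = 0·-4 + -2·1 + 2·-3 + 2·5 = 2
  a_5 = 0·2 + -2·-4 + 2·1 + 2·-3 = 4
  a_6 = 0·4 + -2·2 + 2·-4 + 2·1 = -10
  a_7 = 0·-10 + -2·4 + 2·2 + 2·-4 = -12
  a_8 = 0·-12 + -2·-10 + 2·4 + 2·2 = 32
  a_9 = 0·32 + -2·-12 + 2·-10 + 2·4 = 12
  a_10 = 0·12 + -2·32 + 2·-12 + 2·-10 = -108
  a_11 = 0·-108 + -2·12 + 2·32 + 2·-12 = 16
  a_12 = 0·16 + -2·-108 + 2·12 + 2·32 = 304

0,-2,2,2 ; 304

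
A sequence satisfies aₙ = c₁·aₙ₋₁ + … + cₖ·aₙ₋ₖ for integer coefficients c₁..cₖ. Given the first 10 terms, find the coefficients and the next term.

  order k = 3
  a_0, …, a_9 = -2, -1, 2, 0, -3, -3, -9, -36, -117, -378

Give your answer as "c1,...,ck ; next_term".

  a_3 = 3·2 + 0·-1 + 3·-2 = 0
  a_4 = 3·0 + 0·2 + 3·-1 = -3
  a_5 = 3·-3 + 0·0 + 3·2 = -3
  a_6 = 3·-3 + 0·-3 + 3·0 = -9
  a_7 = 3·-9 + 0·-3 + 3·-3 = -36
  a_8 = 3·-36 + 0·-9 + 3·-3 = -117
  a_9 = 3·-117 + 0·-36 + 3·-9 = -378
  a_10 = 3·-378 + 0·-117 + 3·-36 = -1242

3,0,3 ; -1242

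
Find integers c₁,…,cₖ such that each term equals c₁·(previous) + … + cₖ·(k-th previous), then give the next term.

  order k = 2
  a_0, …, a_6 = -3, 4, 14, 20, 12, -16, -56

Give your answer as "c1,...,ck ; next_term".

2,-2 ; -80

  a_2 = 2·4 + -2·-3 = 14
  a_3 = 2·14 + -2·4 = 20
  a_4 = 2·20 + -2·14 = 12
  a_5 = 2·12 + -2·20 = -16
  a_6 = 2·-16 + -2·12 = -56
  a_7 = 2·-56 + -2·-16 = -80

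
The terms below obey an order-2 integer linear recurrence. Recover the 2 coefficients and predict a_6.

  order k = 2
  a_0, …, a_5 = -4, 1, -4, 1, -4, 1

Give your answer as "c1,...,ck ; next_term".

0,1 ; -4

  a_2 = 0·1 + 1·-4 = -4
  a_3 = 0·-4 + 1·1 = 1
  a_4 = 0·1 + 1·-4 = -4
  a_5 = 0·-4 + 1·1 = 1
  a_6 = 0·1 + 1·-4 = -4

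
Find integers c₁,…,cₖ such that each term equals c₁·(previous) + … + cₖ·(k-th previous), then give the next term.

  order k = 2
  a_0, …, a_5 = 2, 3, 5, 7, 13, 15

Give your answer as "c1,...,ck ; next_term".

-1,4 ; 37

  a_2 = -1·3 + 4·2 = 5
  a_3 = -1·5 + 4·3 = 7
  a_4 = -1·7 + 4·5 = 13
  a_5 = -1·13 + 4·7 = 15
  a_6 = -1·15 + 4·13 = 37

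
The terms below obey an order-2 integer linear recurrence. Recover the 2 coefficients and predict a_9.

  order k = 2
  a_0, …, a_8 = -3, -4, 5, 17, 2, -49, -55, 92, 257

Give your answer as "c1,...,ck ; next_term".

  a_2 = 1·-4 + -3·-3 = 5
  a_3 = 1·5 + -3·-4 = 17
  a_4 = 1·17 + -3·5 = 2
  a_5 = 1·2 + -3·17 = -49
  a_6 = 1·-49 + -3·2 = -55
  a_7 = 1·-55 + -3·-49 = 92
  a_8 = 1·92 + -3·-55 = 257
  a_9 = 1·257 + -3·92 = -19

1,-3 ; -19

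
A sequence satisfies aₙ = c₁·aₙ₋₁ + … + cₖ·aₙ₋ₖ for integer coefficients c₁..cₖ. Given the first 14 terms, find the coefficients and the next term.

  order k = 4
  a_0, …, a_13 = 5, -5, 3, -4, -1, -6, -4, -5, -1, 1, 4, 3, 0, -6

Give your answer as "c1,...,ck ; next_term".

2,-1,-1,1 ; -11

  a_4 = 2·-4 + -1·3 + -1·-5 + 1·5 = -1
  a_5 = 2·-1 + -1·-4 + -1·3 + 1·-5 = -6
  a_6 = 2·-6 + -1·-1 + -1·-4 + 1·3 = -4
  a_7 = 2·-4 + -1·-6 + -1·-1 + 1·-4 = -5
  a_8 = 2·-5 + -1·-4 + -1·-6 + 1·-1 = -1
  a_9 = 2·-1 + -1·-5 + -1·-4 + 1·-6 = 1
  a_10 = 2·1 + -1·-1 + -1·-5 + 1·-4 = 4
  a_11 = 2·4 + -1·1 + -1·-1 + 1·-5 = 3
  a_12 = 2·3 + -1·4 + -1·1 + 1·-1 = 0
  a_13 = 2·0 + -1·3 + -1·4 + 1·1 = -6
  a_14 = 2·-6 + -1·0 + -1·3 + 1·4 = -11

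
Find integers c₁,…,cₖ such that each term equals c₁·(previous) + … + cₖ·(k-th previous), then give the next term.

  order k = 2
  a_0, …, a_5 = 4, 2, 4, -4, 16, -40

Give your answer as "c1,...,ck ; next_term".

  a_2 = -2·2 + 2·4 = 4
  a_3 = -2·4 + 2·2 = -4
  a_4 = -2·-4 + 2·4 = 16
  a_5 = -2·16 + 2·-4 = -40
  a_6 = -2·-40 + 2·16 = 112

-2,2 ; 112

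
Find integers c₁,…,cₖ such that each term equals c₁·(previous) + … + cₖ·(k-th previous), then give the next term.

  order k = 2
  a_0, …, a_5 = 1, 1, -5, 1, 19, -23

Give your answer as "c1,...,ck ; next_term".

-1,-4 ; -53

  a_2 = -1·1 + -4·1 = -5
  a_3 = -1·-5 + -4·1 = 1
  a_4 = -1·1 + -4·-5 = 19
  a_5 = -1·19 + -4·1 = -23
  a_6 = -1·-23 + -4·19 = -53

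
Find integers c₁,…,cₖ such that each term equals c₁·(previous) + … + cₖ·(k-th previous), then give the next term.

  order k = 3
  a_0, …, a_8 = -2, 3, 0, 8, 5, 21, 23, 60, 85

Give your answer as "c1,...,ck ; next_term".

  a_3 = 1·0 + 2·3 + -1·-2 = 8
  a_4 = 1·8 + 2·0 + -1·3 = 5
  a_5 = 1·5 + 2·8 + -1·0 = 21
  a_6 = 1·21 + 2·5 + -1·8 = 23
  a_7 = 1·23 + 2·21 + -1·5 = 60
  a_8 = 1·60 + 2·23 + -1·21 = 85
  a_9 = 1·85 + 2·60 + -1·23 = 182

1,2,-1 ; 182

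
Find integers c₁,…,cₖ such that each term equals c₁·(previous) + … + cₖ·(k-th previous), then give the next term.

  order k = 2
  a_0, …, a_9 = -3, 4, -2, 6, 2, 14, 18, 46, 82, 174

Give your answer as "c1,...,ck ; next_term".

1,2 ; 338

  a_2 = 1·4 + 2·-3 = -2
  a_3 = 1·-2 + 2·4 = 6
  a_4 = 1·6 + 2·-2 = 2
  a_5 = 1·2 + 2·6 = 14
  a_6 = 1·14 + 2·2 = 18
  a_7 = 1·18 + 2·14 = 46
  a_8 = 1·46 + 2·18 = 82
  a_9 = 1·82 + 2·46 = 174
  a_10 = 1·174 + 2·82 = 338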